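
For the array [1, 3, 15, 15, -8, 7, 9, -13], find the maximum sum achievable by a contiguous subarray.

Using Kadane's algorithm on [1, 3, 15, 15, -8, 7, 9, -13]:

Scanning through the array:
Position 1 (value 3): max_ending_here = 4, max_so_far = 4
Position 2 (value 15): max_ending_here = 19, max_so_far = 19
Position 3 (value 15): max_ending_here = 34, max_so_far = 34
Position 4 (value -8): max_ending_here = 26, max_so_far = 34
Position 5 (value 7): max_ending_here = 33, max_so_far = 34
Position 6 (value 9): max_ending_here = 42, max_so_far = 42
Position 7 (value -13): max_ending_here = 29, max_so_far = 42

Maximum subarray: [1, 3, 15, 15, -8, 7, 9]
Maximum sum: 42

The maximum subarray is [1, 3, 15, 15, -8, 7, 9] with sum 42. This subarray runs from index 0 to index 6.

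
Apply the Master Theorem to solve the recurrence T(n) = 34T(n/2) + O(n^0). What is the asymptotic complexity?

Master Theorem for T(n) = 34T(n/2) + O(n^0):

a = 34, b = 2, c = 0
log_b(a) = log_2(34) = 5.0875

Case 1: c = 0 < log_2(34) = 5.0875
T(n) = O(n^(log_2 34))

For T(n) = 34T(n/2) + O(n^0): log_2(34) = 5.0875. This is Case 1 of the Master Theorem (c < log_b(a), work dominated by leaves), giving O(n^(log_2 34)).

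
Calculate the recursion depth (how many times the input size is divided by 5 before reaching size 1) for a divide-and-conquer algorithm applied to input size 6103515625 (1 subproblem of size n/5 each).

For divide and conquer with division factor 5:

Problem sizes at each level:
Level 0: 6103515625
Level 1: 1220703125
Level 2: 244140625
Level 3: 48828125
Level 4: 9765625
Level 5: 1953125
Level 6: 390625
Level 7: 78125
Level 8: 15625
Level 9: 3125
Level 10: 625
Level 11: 125
Level 12: 25
Level 13: 5
Level 14: 1

The root is level 0 and the size-1 base case is level 14 (the tree spans levels 0 through 14, i.e. 15 levels counting the root), so the depth is the number of divisions: log_5(6103515625) = 14

The recursion tree depth is log_5(6103515625) = 14. At each level, the problem size is divided by 5, so it takes 14 divisions to reduce to a base case of size 1. The algorithm makes 1 recursive call at each level.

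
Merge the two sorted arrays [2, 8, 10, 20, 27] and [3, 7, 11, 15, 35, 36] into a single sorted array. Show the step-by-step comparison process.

Merging process:

Compare 2 vs 3: take 2 from left. Merged: [2]
Compare 8 vs 3: take 3 from right. Merged: [2, 3]
Compare 8 vs 7: take 7 from right. Merged: [2, 3, 7]
Compare 8 vs 11: take 8 from left. Merged: [2, 3, 7, 8]
Compare 10 vs 11: take 10 from left. Merged: [2, 3, 7, 8, 10]
Compare 20 vs 11: take 11 from right. Merged: [2, 3, 7, 8, 10, 11]
Compare 20 vs 15: take 15 from right. Merged: [2, 3, 7, 8, 10, 11, 15]
Compare 20 vs 35: take 20 from left. Merged: [2, 3, 7, 8, 10, 11, 15, 20]
Compare 27 vs 35: take 27 from left. Merged: [2, 3, 7, 8, 10, 11, 15, 20, 27]
Append remaining from right: [35, 36]. Merged: [2, 3, 7, 8, 10, 11, 15, 20, 27, 35, 36]

Final merged array: [2, 3, 7, 8, 10, 11, 15, 20, 27, 35, 36]
Total comparisons: 9

The merged array is [2, 3, 7, 8, 10, 11, 15, 20, 27, 35, 36], requiring 9 comparisons. The merge step runs in O(n) time where n is the total number of elements.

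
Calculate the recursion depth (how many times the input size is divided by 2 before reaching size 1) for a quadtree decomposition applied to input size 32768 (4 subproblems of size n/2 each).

For divide and conquer with division factor 2:

Problem sizes at each level:
Level 0: 32768
Level 1: 16384
Level 2: 8192
Level 3: 4096
Level 4: 2048
Level 5: 1024
Level 6: 512
Level 7: 256
Level 8: 128
Level 9: 64
Level 10: 32
Level 11: 16
Level 12: 8
Level 13: 4
Level 14: 2
Level 15: 1

The root is level 0 and the size-1 base case is level 15 (the tree spans levels 0 through 15, i.e. 16 levels counting the root), so the depth is the number of divisions: log_2(32768) = 15

The recursion tree depth is log_2(32768) = 15. At each level, the problem size is divided by 2, so it takes 15 divisions to reduce to a base case of size 1. The algorithm makes 4 recursive calls at each level.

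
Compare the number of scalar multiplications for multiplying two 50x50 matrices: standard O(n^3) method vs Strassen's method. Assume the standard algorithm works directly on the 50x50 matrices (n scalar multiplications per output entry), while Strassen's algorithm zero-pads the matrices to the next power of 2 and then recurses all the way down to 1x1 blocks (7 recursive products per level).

Matrix multiplication for 50x50 matrices:

Strassen's algorithm requires power-of-2 dimensions. Pad 50x50 to 64x64 (next power of 2).

Standard algorithm: 50^3 = 125000 multiplications
Strassen's algorithm: 7^(log2(64)) = 7^6 = 117649 multiplications
Savings: 125000 - 117649 = 7351 multiplications

Standard: 125000 multiplications (50^3). Strassen: 117649 multiplications (7^6, after padding to 64x64). Strassen reduces 8 recursive multiplications to 7 at each level.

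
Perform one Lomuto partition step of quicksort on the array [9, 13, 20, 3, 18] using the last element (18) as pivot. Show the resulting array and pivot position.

Lomuto partition with pivot = 18:

Initial array: [9, 13, 20, 3, 18]

arr[0]=9 <= 18: swap with position 0, array becomes [9, 13, 20, 3, 18]
arr[1]=13 <= 18: swap with position 1, array becomes [9, 13, 20, 3, 18]
arr[2]=20 > 18: no swap
arr[3]=3 <= 18: swap with position 2, array becomes [9, 13, 3, 20, 18]

Place pivot at position 3: [9, 13, 3, 18, 20]
Pivot position: 3

After partitioning with pivot 18, the array becomes [9, 13, 3, 18, 20]. The pivot is placed at index 3. All elements to the left of the pivot are <= 18, and all elements to the right are > 18.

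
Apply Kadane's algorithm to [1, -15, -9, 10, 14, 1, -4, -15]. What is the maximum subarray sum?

Using Kadane's algorithm on [1, -15, -9, 10, 14, 1, -4, -15]:

Scanning through the array:
Position 1 (value -15): max_ending_here = -14, max_so_far = 1
Position 2 (value -9): max_ending_here = -9, max_so_far = 1
Position 3 (value 10): max_ending_here = 10, max_so_far = 10
Position 4 (value 14): max_ending_here = 24, max_so_far = 24
Position 5 (value 1): max_ending_here = 25, max_so_far = 25
Position 6 (value -4): max_ending_here = 21, max_so_far = 25
Position 7 (value -15): max_ending_here = 6, max_so_far = 25

Maximum subarray: [10, 14, 1]
Maximum sum: 25

The maximum subarray is [10, 14, 1] with sum 25. This subarray runs from index 3 to index 5.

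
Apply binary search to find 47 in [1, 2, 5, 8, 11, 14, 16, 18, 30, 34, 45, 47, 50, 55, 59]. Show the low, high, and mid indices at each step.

Binary search for 47 in [1, 2, 5, 8, 11, 14, 16, 18, 30, 34, 45, 47, 50, 55, 59]:

lo=0, hi=14, mid=7, arr[mid]=18 -> 18 < 47, search right half
lo=8, hi=14, mid=11, arr[mid]=47 -> Found target at index 11!

Binary search finds 47 at index 11 after 2 comparisons. The search repeatedly halves the search space by comparing with the middle element.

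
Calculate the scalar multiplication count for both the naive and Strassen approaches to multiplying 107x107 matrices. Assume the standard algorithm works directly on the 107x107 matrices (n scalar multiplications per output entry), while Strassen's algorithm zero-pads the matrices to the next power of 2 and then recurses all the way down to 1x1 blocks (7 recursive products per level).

Matrix multiplication for 107x107 matrices:

Strassen's algorithm requires power-of-2 dimensions. Pad 107x107 to 128x128 (next power of 2).

Standard algorithm: 107^3 = 1225043 multiplications
Strassen's algorithm: 7^(log2(128)) = 7^7 = 823543 multiplications
Savings: 1225043 - 823543 = 401500 multiplications

Standard: 1225043 multiplications (107^3). Strassen: 823543 multiplications (7^7, after padding to 128x128). Strassen reduces 8 recursive multiplications to 7 at each level.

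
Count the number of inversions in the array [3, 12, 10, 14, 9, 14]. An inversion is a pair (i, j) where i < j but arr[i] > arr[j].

Finding inversions in [3, 12, 10, 14, 9, 14]:

(1, 2): arr[1]=12 > arr[2]=10
(1, 4): arr[1]=12 > arr[4]=9
(2, 4): arr[2]=10 > arr[4]=9
(3, 4): arr[3]=14 > arr[4]=9

Total inversions: 4

The array has 4 inversion(s): (1,2), (1,4), (2,4), (3,4). Each pair (i,j) satisfies i < j and arr[i] > arr[j].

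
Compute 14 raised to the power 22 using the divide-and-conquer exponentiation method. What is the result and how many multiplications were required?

Computing 14^22 by squaring (build up from 14^1; each line after the first costs one multiplication):

14^1 = 14
14^2 = (14^1)^2 = 14^2 = 196
14^4 = (14^2)^2 = 196^2 = 38416
14^5 = 14 * 14^4 = 14 * 38416 = 537824
14^10 = (14^5)^2 = 537824^2 = 289254654976
14^11 = 14 * 14^10 = 14 * 289254654976 = 4049565169664
14^22 = (14^11)^2 = 4049565169664^2 = 16398978063355821105872896

Result: 16398978063355821105872896
Multiplications needed: 6 (6 lines after 14^1)

14^22 = 16398978063355821105872896. Using exponentiation by squaring, this requires 6 multiplications. The key idea: if the exponent is even, square the half-power; if odd, multiply by the base once.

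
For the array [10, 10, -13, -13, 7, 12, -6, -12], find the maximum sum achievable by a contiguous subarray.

Using Kadane's algorithm on [10, 10, -13, -13, 7, 12, -6, -12]:

Scanning through the array:
Position 1 (value 10): max_ending_here = 20, max_so_far = 20
Position 2 (value -13): max_ending_here = 7, max_so_far = 20
Position 3 (value -13): max_ending_here = -6, max_so_far = 20
Position 4 (value 7): max_ending_here = 7, max_so_far = 20
Position 5 (value 12): max_ending_here = 19, max_so_far = 20
Position 6 (value -6): max_ending_here = 13, max_so_far = 20
Position 7 (value -12): max_ending_here = 1, max_so_far = 20

Maximum subarray: [10, 10]
Maximum sum: 20

The maximum subarray is [10, 10] with sum 20. This subarray runs from index 0 to index 1.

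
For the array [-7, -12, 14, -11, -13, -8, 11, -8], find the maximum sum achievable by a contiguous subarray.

Using Kadane's algorithm on [-7, -12, 14, -11, -13, -8, 11, -8]:

Scanning through the array:
Position 1 (value -12): max_ending_here = -12, max_so_far = -7
Position 2 (value 14): max_ending_here = 14, max_so_far = 14
Position 3 (value -11): max_ending_here = 3, max_so_far = 14
Position 4 (value -13): max_ending_here = -10, max_so_far = 14
Position 5 (value -8): max_ending_here = -8, max_so_far = 14
Position 6 (value 11): max_ending_here = 11, max_so_far = 14
Position 7 (value -8): max_ending_here = 3, max_so_far = 14

Maximum subarray: [14]
Maximum sum: 14

The maximum subarray is [14] with sum 14. This subarray runs from index 2 to index 2.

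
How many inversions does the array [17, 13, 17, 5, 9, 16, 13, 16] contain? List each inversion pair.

Finding inversions in [17, 13, 17, 5, 9, 16, 13, 16]:

(0, 1): arr[0]=17 > arr[1]=13
(0, 3): arr[0]=17 > arr[3]=5
(0, 4): arr[0]=17 > arr[4]=9
(0, 5): arr[0]=17 > arr[5]=16
(0, 6): arr[0]=17 > arr[6]=13
(0, 7): arr[0]=17 > arr[7]=16
(1, 3): arr[1]=13 > arr[3]=5
(1, 4): arr[1]=13 > arr[4]=9
(2, 3): arr[2]=17 > arr[3]=5
(2, 4): arr[2]=17 > arr[4]=9
(2, 5): arr[2]=17 > arr[5]=16
(2, 6): arr[2]=17 > arr[6]=13
(2, 7): arr[2]=17 > arr[7]=16
(5, 6): arr[5]=16 > arr[6]=13

Total inversions: 14

The array has 14 inversion(s): (0,1), (0,3), (0,4), (0,5), (0,6), (0,7), (1,3), (1,4), (2,3), (2,4), (2,5), (2,6), (2,7), (5,6). Each pair (i,j) satisfies i < j and arr[i] > arr[j].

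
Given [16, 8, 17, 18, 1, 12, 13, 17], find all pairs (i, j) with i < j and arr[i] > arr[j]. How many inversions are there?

Finding inversions in [16, 8, 17, 18, 1, 12, 13, 17]:

(0, 1): arr[0]=16 > arr[1]=8
(0, 4): arr[0]=16 > arr[4]=1
(0, 5): arr[0]=16 > arr[5]=12
(0, 6): arr[0]=16 > arr[6]=13
(1, 4): arr[1]=8 > arr[4]=1
(2, 4): arr[2]=17 > arr[4]=1
(2, 5): arr[2]=17 > arr[5]=12
(2, 6): arr[2]=17 > arr[6]=13
(3, 4): arr[3]=18 > arr[4]=1
(3, 5): arr[3]=18 > arr[5]=12
(3, 6): arr[3]=18 > arr[6]=13
(3, 7): arr[3]=18 > arr[7]=17

Total inversions: 12

The array has 12 inversion(s): (0,1), (0,4), (0,5), (0,6), (1,4), (2,4), (2,5), (2,6), (3,4), (3,5), (3,6), (3,7). Each pair (i,j) satisfies i < j and arr[i] > arr[j].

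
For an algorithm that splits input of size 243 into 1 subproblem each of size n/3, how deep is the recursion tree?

For divide and conquer with division factor 3:

Problem sizes at each level:
Level 0: 243
Level 1: 81
Level 2: 27
Level 3: 9
Level 4: 3
Level 5: 1

The root is level 0 and the size-1 base case is level 5 (the tree spans levels 0 through 5, i.e. 6 levels counting the root), so the depth is the number of divisions: log_3(243) = 5

The recursion tree depth is log_3(243) = 5. At each level, the problem size is divided by 3, so it takes 5 divisions to reduce to a base case of size 1. The algorithm makes 1 recursive call at each level.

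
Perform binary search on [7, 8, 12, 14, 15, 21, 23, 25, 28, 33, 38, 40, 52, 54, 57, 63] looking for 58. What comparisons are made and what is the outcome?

Binary search for 58 in [7, 8, 12, 14, 15, 21, 23, 25, 28, 33, 38, 40, 52, 54, 57, 63]:

lo=0, hi=15, mid=7, arr[mid]=25 -> 25 < 58, search right half
lo=8, hi=15, mid=11, arr[mid]=40 -> 40 < 58, search right half
lo=12, hi=15, mid=13, arr[mid]=54 -> 54 < 58, search right half
lo=14, hi=15, mid=14, arr[mid]=57 -> 57 < 58, search right half
lo=15, hi=15, mid=15, arr[mid]=63 -> 63 > 58, search left half
lo=15 > hi=14, target 58 not found

Binary search determines that 58 is not in the array after 5 comparisons. The search space was exhausted without finding the target.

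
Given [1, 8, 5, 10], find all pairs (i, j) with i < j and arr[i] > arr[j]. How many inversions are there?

Finding inversions in [1, 8, 5, 10]:

(1, 2): arr[1]=8 > arr[2]=5

Total inversions: 1

The array has 1 inversion(s): (1,2). Each pair (i,j) satisfies i < j and arr[i] > arr[j].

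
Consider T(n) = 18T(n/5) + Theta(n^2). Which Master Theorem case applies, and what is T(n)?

Master Theorem for T(n) = 18T(n/5) + O(n^2):

a = 18, b = 5, c = 2
log_b(a) = log_5(18) = 1.7959

Case 3: c = 2 > log_5(18) = 1.7959
T(n) = O(n^2) = O(n^2)

For T(n) = 18T(n/5) + O(n^2): log_5(18) = 1.7959. This is Case 3 of the Master Theorem (c > log_b(a), work dominated by root), giving O(n^2).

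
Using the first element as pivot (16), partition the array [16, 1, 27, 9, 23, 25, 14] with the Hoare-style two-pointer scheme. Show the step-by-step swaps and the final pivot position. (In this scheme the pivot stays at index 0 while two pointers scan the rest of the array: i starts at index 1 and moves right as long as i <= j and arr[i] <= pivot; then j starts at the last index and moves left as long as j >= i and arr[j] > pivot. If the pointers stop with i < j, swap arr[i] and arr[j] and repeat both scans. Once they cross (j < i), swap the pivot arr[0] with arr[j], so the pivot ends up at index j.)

Hoare-style two-pointer partition with pivot = 16:

Initial array: [16, 1, 27, 9, 23, 25, 14]

Pointers start at i = 1, j = 6.
i stops at index 2 (arr[2]=27 > 16), j stops at index 6 (arr[6]=14 <= 16): swap arr[2] and arr[6], array becomes [16, 1, 14, 9, 23, 25, 27]
i ends at 4, j ends at 3: the pointers have crossed (j < i), so scanning stops.

Swap pivot arr[0] with arr[3] to place pivot at position 3: [9, 1, 14, 16, 23, 25, 27]
Pivot position: 3

After partitioning with pivot 16, the array becomes [9, 1, 14, 16, 23, 25, 27]. The pivot is placed at index 3. All elements to the left of the pivot are <= 16, and all elements to the right are > 16.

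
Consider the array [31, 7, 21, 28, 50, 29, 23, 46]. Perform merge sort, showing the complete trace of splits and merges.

Merge sort trace:

Split: [31, 7, 21, 28, 50, 29, 23, 46] -> [31, 7, 21, 28] and [50, 29, 23, 46]
  Split: [31, 7, 21, 28] -> [31, 7] and [21, 28]
    Split: [31, 7] -> [31] and [7]
    Merge: [31] + [7] -> [7, 31]
    Split: [21, 28] -> [21] and [28]
    Merge: [21] + [28] -> [21, 28]
  Merge: [7, 31] + [21, 28] -> [7, 21, 28, 31]
  Split: [50, 29, 23, 46] -> [50, 29] and [23, 46]
    Split: [50, 29] -> [50] and [29]
    Merge: [50] + [29] -> [29, 50]
    Split: [23, 46] -> [23] and [46]
    Merge: [23] + [46] -> [23, 46]
  Merge: [29, 50] + [23, 46] -> [23, 29, 46, 50]
Merge: [7, 21, 28, 31] + [23, 29, 46, 50] -> [7, 21, 23, 28, 29, 31, 46, 50]

Final sorted array: [7, 21, 23, 28, 29, 31, 46, 50]

The merge sort proceeds by recursively splitting the array and merging sorted halves.
After all merges, the sorted array is [7, 21, 23, 28, 29, 31, 46, 50].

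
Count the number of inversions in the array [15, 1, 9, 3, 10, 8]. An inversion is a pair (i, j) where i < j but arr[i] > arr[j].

Finding inversions in [15, 1, 9, 3, 10, 8]:

(0, 1): arr[0]=15 > arr[1]=1
(0, 2): arr[0]=15 > arr[2]=9
(0, 3): arr[0]=15 > arr[3]=3
(0, 4): arr[0]=15 > arr[4]=10
(0, 5): arr[0]=15 > arr[5]=8
(2, 3): arr[2]=9 > arr[3]=3
(2, 5): arr[2]=9 > arr[5]=8
(4, 5): arr[4]=10 > arr[5]=8

Total inversions: 8

The array has 8 inversion(s): (0,1), (0,2), (0,3), (0,4), (0,5), (2,3), (2,5), (4,5). Each pair (i,j) satisfies i < j and arr[i] > arr[j].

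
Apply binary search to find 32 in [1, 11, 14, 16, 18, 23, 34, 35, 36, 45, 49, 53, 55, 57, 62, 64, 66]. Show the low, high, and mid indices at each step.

Binary search for 32 in [1, 11, 14, 16, 18, 23, 34, 35, 36, 45, 49, 53, 55, 57, 62, 64, 66]:

lo=0, hi=16, mid=8, arr[mid]=36 -> 36 > 32, search left half
lo=0, hi=7, mid=3, arr[mid]=16 -> 16 < 32, search right half
lo=4, hi=7, mid=5, arr[mid]=23 -> 23 < 32, search right half
lo=6, hi=7, mid=6, arr[mid]=34 -> 34 > 32, search left half
lo=6 > hi=5, target 32 not found

Binary search determines that 32 is not in the array after 4 comparisons. The search space was exhausted without finding the target.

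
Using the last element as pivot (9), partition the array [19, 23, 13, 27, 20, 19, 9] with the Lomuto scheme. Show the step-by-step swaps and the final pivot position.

Lomuto partition with pivot = 9:

Initial array: [19, 23, 13, 27, 20, 19, 9]

arr[0]=19 > 9: no swap
arr[1]=23 > 9: no swap
arr[2]=13 > 9: no swap
arr[3]=27 > 9: no swap
arr[4]=20 > 9: no swap
arr[5]=19 > 9: no swap

Place pivot at position 0: [9, 23, 13, 27, 20, 19, 19]
Pivot position: 0

After partitioning with pivot 9, the array becomes [9, 23, 13, 27, 20, 19, 19]. The pivot is placed at index 0. All elements to the left of the pivot are <= 9, and all elements to the right are > 9.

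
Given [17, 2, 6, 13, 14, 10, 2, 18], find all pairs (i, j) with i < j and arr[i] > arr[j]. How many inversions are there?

Finding inversions in [17, 2, 6, 13, 14, 10, 2, 18]:

(0, 1): arr[0]=17 > arr[1]=2
(0, 2): arr[0]=17 > arr[2]=6
(0, 3): arr[0]=17 > arr[3]=13
(0, 4): arr[0]=17 > arr[4]=14
(0, 5): arr[0]=17 > arr[5]=10
(0, 6): arr[0]=17 > arr[6]=2
(2, 6): arr[2]=6 > arr[6]=2
(3, 5): arr[3]=13 > arr[5]=10
(3, 6): arr[3]=13 > arr[6]=2
(4, 5): arr[4]=14 > arr[5]=10
(4, 6): arr[4]=14 > arr[6]=2
(5, 6): arr[5]=10 > arr[6]=2

Total inversions: 12

The array has 12 inversion(s): (0,1), (0,2), (0,3), (0,4), (0,5), (0,6), (2,6), (3,5), (3,6), (4,5), (4,6), (5,6). Each pair (i,j) satisfies i < j and arr[i] > arr[j].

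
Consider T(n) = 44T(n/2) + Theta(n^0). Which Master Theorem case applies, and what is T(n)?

Master Theorem for T(n) = 44T(n/2) + O(n^0):

a = 44, b = 2, c = 0
log_b(a) = log_2(44) = 5.4594

Case 1: c = 0 < log_2(44) = 5.4594
T(n) = O(n^(log_2 44))

For T(n) = 44T(n/2) + O(n^0): log_2(44) = 5.4594. This is Case 1 of the Master Theorem (c < log_b(a), work dominated by leaves), giving O(n^(log_2 44)).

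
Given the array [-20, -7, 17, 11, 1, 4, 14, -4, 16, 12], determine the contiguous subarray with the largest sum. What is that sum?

Using Kadane's algorithm on [-20, -7, 17, 11, 1, 4, 14, -4, 16, 12]:

Scanning through the array:
Position 1 (value -7): max_ending_here = -7, max_so_far = -7
Position 2 (value 17): max_ending_here = 17, max_so_far = 17
Position 3 (value 11): max_ending_here = 28, max_so_far = 28
Position 4 (value 1): max_ending_here = 29, max_so_far = 29
Position 5 (value 4): max_ending_here = 33, max_so_far = 33
Position 6 (value 14): max_ending_here = 47, max_so_far = 47
Position 7 (value -4): max_ending_here = 43, max_so_far = 47
Position 8 (value 16): max_ending_here = 59, max_so_far = 59
Position 9 (value 12): max_ending_here = 71, max_so_far = 71

Maximum subarray: [17, 11, 1, 4, 14, -4, 16, 12]
Maximum sum: 71

The maximum subarray is [17, 11, 1, 4, 14, -4, 16, 12] with sum 71. This subarray runs from index 2 to index 9.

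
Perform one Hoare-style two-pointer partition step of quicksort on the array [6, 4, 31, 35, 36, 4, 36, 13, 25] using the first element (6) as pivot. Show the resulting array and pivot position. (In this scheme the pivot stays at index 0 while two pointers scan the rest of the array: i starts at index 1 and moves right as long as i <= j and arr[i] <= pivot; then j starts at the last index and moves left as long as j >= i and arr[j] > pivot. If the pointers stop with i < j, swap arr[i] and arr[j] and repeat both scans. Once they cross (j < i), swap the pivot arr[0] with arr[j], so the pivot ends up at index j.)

Hoare-style two-pointer partition with pivot = 6:

Initial array: [6, 4, 31, 35, 36, 4, 36, 13, 25]

Pointers start at i = 1, j = 8.
i stops at index 2 (arr[2]=31 > 6), j stops at index 5 (arr[5]=4 <= 6): swap arr[2] and arr[5], array becomes [6, 4, 4, 35, 36, 31, 36, 13, 25]
i ends at 3, j ends at 2: the pointers have crossed (j < i), so scanning stops.

Swap pivot arr[0] with arr[2] to place pivot at position 2: [4, 4, 6, 35, 36, 31, 36, 13, 25]
Pivot position: 2

After partitioning with pivot 6, the array becomes [4, 4, 6, 35, 36, 31, 36, 13, 25]. The pivot is placed at index 2. All elements to the left of the pivot are <= 6, and all elements to the right are > 6.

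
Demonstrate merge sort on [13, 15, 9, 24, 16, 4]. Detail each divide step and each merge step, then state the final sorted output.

Merge sort trace:

Split: [13, 15, 9, 24, 16, 4] -> [13, 15, 9] and [24, 16, 4]
  Split: [13, 15, 9] -> [13] and [15, 9]
    Split: [15, 9] -> [15] and [9]
    Merge: [15] + [9] -> [9, 15]
  Merge: [13] + [9, 15] -> [9, 13, 15]
  Split: [24, 16, 4] -> [24] and [16, 4]
    Split: [16, 4] -> [16] and [4]
    Merge: [16] + [4] -> [4, 16]
  Merge: [24] + [4, 16] -> [4, 16, 24]
Merge: [9, 13, 15] + [4, 16, 24] -> [4, 9, 13, 15, 16, 24]

Final sorted array: [4, 9, 13, 15, 16, 24]

The merge sort proceeds by recursively splitting the array and merging sorted halves.
After all merges, the sorted array is [4, 9, 13, 15, 16, 24].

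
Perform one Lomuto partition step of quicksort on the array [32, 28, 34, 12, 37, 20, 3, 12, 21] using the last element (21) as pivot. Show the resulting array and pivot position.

Lomuto partition with pivot = 21:

Initial array: [32, 28, 34, 12, 37, 20, 3, 12, 21]

arr[0]=32 > 21: no swap
arr[1]=28 > 21: no swap
arr[2]=34 > 21: no swap
arr[3]=12 <= 21: swap with position 0, array becomes [12, 28, 34, 32, 37, 20, 3, 12, 21]
arr[4]=37 > 21: no swap
arr[5]=20 <= 21: swap with position 1, array becomes [12, 20, 34, 32, 37, 28, 3, 12, 21]
arr[6]=3 <= 21: swap with position 2, array becomes [12, 20, 3, 32, 37, 28, 34, 12, 21]
arr[7]=12 <= 21: swap with position 3, array becomes [12, 20, 3, 12, 37, 28, 34, 32, 21]

Place pivot at position 4: [12, 20, 3, 12, 21, 28, 34, 32, 37]
Pivot position: 4

After partitioning with pivot 21, the array becomes [12, 20, 3, 12, 21, 28, 34, 32, 37]. The pivot is placed at index 4. All elements to the left of the pivot are <= 21, and all elements to the right are > 21.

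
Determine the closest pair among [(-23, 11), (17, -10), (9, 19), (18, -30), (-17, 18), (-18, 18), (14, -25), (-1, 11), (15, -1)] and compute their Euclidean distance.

Computing all pairwise distances among 9 points:

d((-23, 11), (17, -10)) = 45.1774
d((-23, 11), (9, 19)) = 32.9848
d((-23, 11), (18, -30)) = 57.9828
d((-23, 11), (-17, 18)) = 9.2195
d((-23, 11), (-18, 18)) = 8.6023
d((-23, 11), (14, -25)) = 51.6236
d((-23, 11), (-1, 11)) = 22.0
d((-23, 11), (15, -1)) = 39.8497
d((17, -10), (9, 19)) = 30.0832
d((17, -10), (18, -30)) = 20.025
d((17, -10), (-17, 18)) = 44.0454
d((17, -10), (-18, 18)) = 44.8219
d((17, -10), (14, -25)) = 15.2971
d((17, -10), (-1, 11)) = 27.6586
d((17, -10), (15, -1)) = 9.2195
d((9, 19), (18, -30)) = 49.8197
d((9, 19), (-17, 18)) = 26.0192
d((9, 19), (-18, 18)) = 27.0185
d((9, 19), (14, -25)) = 44.2832
d((9, 19), (-1, 11)) = 12.8062
d((9, 19), (15, -1)) = 20.8806
d((18, -30), (-17, 18)) = 59.4054
d((18, -30), (-18, 18)) = 60.0
d((18, -30), (14, -25)) = 6.4031
d((18, -30), (-1, 11)) = 45.1885
d((18, -30), (15, -1)) = 29.1548
d((-17, 18), (-18, 18)) = 1.0 <-- minimum
d((-17, 18), (14, -25)) = 53.0094
d((-17, 18), (-1, 11)) = 17.4642
d((-17, 18), (15, -1)) = 37.2156
d((-18, 18), (14, -25)) = 53.6004
d((-18, 18), (-1, 11)) = 18.3848
d((-18, 18), (15, -1)) = 38.0789
d((14, -25), (-1, 11)) = 39.0
d((14, -25), (15, -1)) = 24.0208
d((-1, 11), (15, -1)) = 20.0

Closest pair: (-17, 18) and (-18, 18) with distance 1.0

The closest pair is (-17, 18) and (-18, 18) with Euclidean distance 1.0. For 9 points, brute-force pairwise comparison is shown above. For large n, the divide-and-conquer algorithm (sort by x, recurse on halves, check the dividing strip) achieves O(n log n).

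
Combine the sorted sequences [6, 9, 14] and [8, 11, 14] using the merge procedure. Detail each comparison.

Merging process:

Compare 6 vs 8: take 6 from left. Merged: [6]
Compare 9 vs 8: take 8 from right. Merged: [6, 8]
Compare 9 vs 11: take 9 from left. Merged: [6, 8, 9]
Compare 14 vs 11: take 11 from right. Merged: [6, 8, 9, 11]
Compare 14 vs 14: take 14 from left. Merged: [6, 8, 9, 11, 14]
Append remaining from right: [14]. Merged: [6, 8, 9, 11, 14, 14]

Final merged array: [6, 8, 9, 11, 14, 14]
Total comparisons: 5

The merged array is [6, 8, 9, 11, 14, 14], requiring 5 comparisons. The merge step runs in O(n) time where n is the total number of elements.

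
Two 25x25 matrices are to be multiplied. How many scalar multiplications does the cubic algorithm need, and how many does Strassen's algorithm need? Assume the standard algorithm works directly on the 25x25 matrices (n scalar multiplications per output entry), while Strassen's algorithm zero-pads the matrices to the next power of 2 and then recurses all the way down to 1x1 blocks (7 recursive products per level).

Matrix multiplication for 25x25 matrices:

Strassen's algorithm requires power-of-2 dimensions. Pad 25x25 to 32x32 (next power of 2).

Standard algorithm: 25^3 = 15625 multiplications
Strassen's algorithm: 7^(log2(32)) = 7^5 = 16807 multiplications
Difference: 15625 - 16807 = -1182 (Strassen uses MORE here due to padding overhead — for small or just-over-power-of-2 n, padding can outweigh the per-level savings)

Standard: 15625 multiplications (25^3). Strassen: 16807 multiplications (7^5, after padding to 32x32). Strassen reduces 8 recursive multiplications to 7 at each level.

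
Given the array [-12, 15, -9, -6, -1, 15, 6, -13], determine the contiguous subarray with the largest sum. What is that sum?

Using Kadane's algorithm on [-12, 15, -9, -6, -1, 15, 6, -13]:

Scanning through the array:
Position 1 (value 15): max_ending_here = 15, max_so_far = 15
Position 2 (value -9): max_ending_here = 6, max_so_far = 15
Position 3 (value -6): max_ending_here = 0, max_so_far = 15
Position 4 (value -1): max_ending_here = -1, max_so_far = 15
Position 5 (value 15): max_ending_here = 15, max_so_far = 15
Position 6 (value 6): max_ending_here = 21, max_so_far = 21
Position 7 (value -13): max_ending_here = 8, max_so_far = 21

Maximum subarray: [15, 6]
Maximum sum: 21

The maximum subarray is [15, 6] with sum 21. This subarray runs from index 5 to index 6.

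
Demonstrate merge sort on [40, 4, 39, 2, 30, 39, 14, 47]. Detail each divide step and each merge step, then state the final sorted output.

Merge sort trace:

Split: [40, 4, 39, 2, 30, 39, 14, 47] -> [40, 4, 39, 2] and [30, 39, 14, 47]
  Split: [40, 4, 39, 2] -> [40, 4] and [39, 2]
    Split: [40, 4] -> [40] and [4]
    Merge: [40] + [4] -> [4, 40]
    Split: [39, 2] -> [39] and [2]
    Merge: [39] + [2] -> [2, 39]
  Merge: [4, 40] + [2, 39] -> [2, 4, 39, 40]
  Split: [30, 39, 14, 47] -> [30, 39] and [14, 47]
    Split: [30, 39] -> [30] and [39]
    Merge: [30] + [39] -> [30, 39]
    Split: [14, 47] -> [14] and [47]
    Merge: [14] + [47] -> [14, 47]
  Merge: [30, 39] + [14, 47] -> [14, 30, 39, 47]
Merge: [2, 4, 39, 40] + [14, 30, 39, 47] -> [2, 4, 14, 30, 39, 39, 40, 47]

Final sorted array: [2, 4, 14, 30, 39, 39, 40, 47]

The merge sort proceeds by recursively splitting the array and merging sorted halves.
After all merges, the sorted array is [2, 4, 14, 30, 39, 39, 40, 47].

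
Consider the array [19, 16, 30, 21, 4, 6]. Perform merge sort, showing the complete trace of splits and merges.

Merge sort trace:

Split: [19, 16, 30, 21, 4, 6] -> [19, 16, 30] and [21, 4, 6]
  Split: [19, 16, 30] -> [19] and [16, 30]
    Split: [16, 30] -> [16] and [30]
    Merge: [16] + [30] -> [16, 30]
  Merge: [19] + [16, 30] -> [16, 19, 30]
  Split: [21, 4, 6] -> [21] and [4, 6]
    Split: [4, 6] -> [4] and [6]
    Merge: [4] + [6] -> [4, 6]
  Merge: [21] + [4, 6] -> [4, 6, 21]
Merge: [16, 19, 30] + [4, 6, 21] -> [4, 6, 16, 19, 21, 30]

Final sorted array: [4, 6, 16, 19, 21, 30]

The merge sort proceeds by recursively splitting the array and merging sorted halves.
After all merges, the sorted array is [4, 6, 16, 19, 21, 30].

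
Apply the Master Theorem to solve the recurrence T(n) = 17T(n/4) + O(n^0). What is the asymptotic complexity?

Master Theorem for T(n) = 17T(n/4) + O(n^0):

a = 17, b = 4, c = 0
log_b(a) = log_4(17) = 2.0437

Case 1: c = 0 < log_4(17) = 2.0437
T(n) = O(n^(log_4 17))

For T(n) = 17T(n/4) + O(n^0): log_4(17) = 2.0437. This is Case 1 of the Master Theorem (c < log_b(a), work dominated by leaves), giving O(n^(log_4 17)).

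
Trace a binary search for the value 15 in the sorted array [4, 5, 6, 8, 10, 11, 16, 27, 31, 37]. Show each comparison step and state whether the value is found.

Binary search for 15 in [4, 5, 6, 8, 10, 11, 16, 27, 31, 37]:

lo=0, hi=9, mid=4, arr[mid]=10 -> 10 < 15, search right half
lo=5, hi=9, mid=7, arr[mid]=27 -> 27 > 15, search left half
lo=5, hi=6, mid=5, arr[mid]=11 -> 11 < 15, search right half
lo=6, hi=6, mid=6, arr[mid]=16 -> 16 > 15, search left half
lo=6 > hi=5, target 15 not found

Binary search determines that 15 is not in the array after 4 comparisons. The search space was exhausted without finding the target.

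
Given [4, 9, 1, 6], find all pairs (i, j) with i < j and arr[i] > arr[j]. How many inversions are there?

Finding inversions in [4, 9, 1, 6]:

(0, 2): arr[0]=4 > arr[2]=1
(1, 2): arr[1]=9 > arr[2]=1
(1, 3): arr[1]=9 > arr[3]=6

Total inversions: 3

The array has 3 inversion(s): (0,2), (1,2), (1,3). Each pair (i,j) satisfies i < j and arr[i] > arr[j].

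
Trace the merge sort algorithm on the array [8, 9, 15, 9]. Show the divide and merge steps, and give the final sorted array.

Merge sort trace:

Split: [8, 9, 15, 9] -> [8, 9] and [15, 9]
  Split: [8, 9] -> [8] and [9]
  Merge: [8] + [9] -> [8, 9]
  Split: [15, 9] -> [15] and [9]
  Merge: [15] + [9] -> [9, 15]
Merge: [8, 9] + [9, 15] -> [8, 9, 9, 15]

Final sorted array: [8, 9, 9, 15]

The merge sort proceeds by recursively splitting the array and merging sorted halves.
After all merges, the sorted array is [8, 9, 9, 15].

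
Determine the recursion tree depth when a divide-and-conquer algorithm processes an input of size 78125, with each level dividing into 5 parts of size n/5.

For divide and conquer with division factor 5:

Problem sizes at each level:
Level 0: 78125
Level 1: 15625
Level 2: 3125
Level 3: 625
Level 4: 125
Level 5: 25
Level 6: 5
Level 7: 1

The root is level 0 and the size-1 base case is level 7 (the tree spans levels 0 through 7, i.e. 8 levels counting the root), so the depth is the number of divisions: log_5(78125) = 7

The recursion tree depth is log_5(78125) = 7. At each level, the problem size is divided by 5, so it takes 7 divisions to reduce to a base case of size 1. The algorithm makes 5 recursive calls at each level.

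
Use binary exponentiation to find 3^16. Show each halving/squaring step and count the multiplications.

Computing 3^16 by squaring (build up from 3^1; each line after the first costs one multiplication):

3^1 = 3
3^2 = (3^1)^2 = 3^2 = 9
3^4 = (3^2)^2 = 9^2 = 81
3^8 = (3^4)^2 = 81^2 = 6561
3^16 = (3^8)^2 = 6561^2 = 43046721

Result: 43046721
Multiplications needed: 4 (4 lines after 3^1)

3^16 = 43046721. Using exponentiation by squaring, this requires 4 multiplications. The key idea: if the exponent is even, square the half-power; if odd, multiply by the base once.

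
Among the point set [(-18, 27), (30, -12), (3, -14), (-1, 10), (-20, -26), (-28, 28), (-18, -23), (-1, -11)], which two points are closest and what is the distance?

Computing all pairwise distances among 8 points:

d((-18, 27), (30, -12)) = 61.8466
d((-18, 27), (3, -14)) = 46.0652
d((-18, 27), (-1, 10)) = 24.0416
d((-18, 27), (-20, -26)) = 53.0377
d((-18, 27), (-28, 28)) = 10.0499
d((-18, 27), (-18, -23)) = 50.0
d((-18, 27), (-1, -11)) = 41.6293
d((30, -12), (3, -14)) = 27.074
d((30, -12), (-1, 10)) = 38.0132
d((30, -12), (-20, -26)) = 51.923
d((30, -12), (-28, 28)) = 70.4557
d((30, -12), (-18, -23)) = 49.2443
d((30, -12), (-1, -11)) = 31.0161
d((3, -14), (-1, 10)) = 24.3311
d((3, -14), (-20, -26)) = 25.9422
d((3, -14), (-28, 28)) = 52.2015
d((3, -14), (-18, -23)) = 22.8473
d((3, -14), (-1, -11)) = 5.0
d((-1, 10), (-20, -26)) = 40.7063
d((-1, 10), (-28, 28)) = 32.45
d((-1, 10), (-18, -23)) = 37.1214
d((-1, 10), (-1, -11)) = 21.0
d((-20, -26), (-28, 28)) = 54.5894
d((-20, -26), (-18, -23)) = 3.6056 <-- minimum
d((-20, -26), (-1, -11)) = 24.2074
d((-28, 28), (-18, -23)) = 51.9711
d((-28, 28), (-1, -11)) = 47.4342
d((-18, -23), (-1, -11)) = 20.8087

Closest pair: (-20, -26) and (-18, -23) with distance 3.6056

The closest pair is (-20, -26) and (-18, -23) with Euclidean distance 3.6056. For 8 points, brute-force pairwise comparison is shown above. For large n, the divide-and-conquer algorithm (sort by x, recurse on halves, check the dividing strip) achieves O(n log n).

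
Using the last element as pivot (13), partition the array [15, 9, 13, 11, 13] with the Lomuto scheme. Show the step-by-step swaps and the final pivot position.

Lomuto partition with pivot = 13:

Initial array: [15, 9, 13, 11, 13]

arr[0]=15 > 13: no swap
arr[1]=9 <= 13: swap with position 0, array becomes [9, 15, 13, 11, 13]
arr[2]=13 <= 13: swap with position 1, array becomes [9, 13, 15, 11, 13]
arr[3]=11 <= 13: swap with position 2, array becomes [9, 13, 11, 15, 13]

Place pivot at position 3: [9, 13, 11, 13, 15]
Pivot position: 3

After partitioning with pivot 13, the array becomes [9, 13, 11, 13, 15]. The pivot is placed at index 3. All elements to the left of the pivot are <= 13, and all elements to the right are > 13.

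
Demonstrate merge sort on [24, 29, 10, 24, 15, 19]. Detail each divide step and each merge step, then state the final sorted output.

Merge sort trace:

Split: [24, 29, 10, 24, 15, 19] -> [24, 29, 10] and [24, 15, 19]
  Split: [24, 29, 10] -> [24] and [29, 10]
    Split: [29, 10] -> [29] and [10]
    Merge: [29] + [10] -> [10, 29]
  Merge: [24] + [10, 29] -> [10, 24, 29]
  Split: [24, 15, 19] -> [24] and [15, 19]
    Split: [15, 19] -> [15] and [19]
    Merge: [15] + [19] -> [15, 19]
  Merge: [24] + [15, 19] -> [15, 19, 24]
Merge: [10, 24, 29] + [15, 19, 24] -> [10, 15, 19, 24, 24, 29]

Final sorted array: [10, 15, 19, 24, 24, 29]

The merge sort proceeds by recursively splitting the array and merging sorted halves.
After all merges, the sorted array is [10, 15, 19, 24, 24, 29].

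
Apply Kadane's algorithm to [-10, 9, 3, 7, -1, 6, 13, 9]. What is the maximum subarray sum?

Using Kadane's algorithm on [-10, 9, 3, 7, -1, 6, 13, 9]:

Scanning through the array:
Position 1 (value 9): max_ending_here = 9, max_so_far = 9
Position 2 (value 3): max_ending_here = 12, max_so_far = 12
Position 3 (value 7): max_ending_here = 19, max_so_far = 19
Position 4 (value -1): max_ending_here = 18, max_so_far = 19
Position 5 (value 6): max_ending_here = 24, max_so_far = 24
Position 6 (value 13): max_ending_here = 37, max_so_far = 37
Position 7 (value 9): max_ending_here = 46, max_so_far = 46

Maximum subarray: [9, 3, 7, -1, 6, 13, 9]
Maximum sum: 46

The maximum subarray is [9, 3, 7, -1, 6, 13, 9] with sum 46. This subarray runs from index 1 to index 7.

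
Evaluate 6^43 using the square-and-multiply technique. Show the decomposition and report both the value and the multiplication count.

Computing 6^43 by squaring (build up from 6^1; each line after the first costs one multiplication):

6^1 = 6
6^2 = (6^1)^2 = 6^2 = 36
6^4 = (6^2)^2 = 36^2 = 1296
6^5 = 6 * 6^4 = 6 * 1296 = 7776
6^10 = (6^5)^2 = 7776^2 = 60466176
6^20 = (6^10)^2 = 60466176^2 = 3656158440062976
6^21 = 6 * 6^20 = 6 * 3656158440062976 = 21936950640377856
6^42 = (6^21)^2 = 21936950640377856^2 = 481229803398374426442198455156736
6^43 = 6 * 6^42 = 6 * 481229803398374426442198455156736 = 2887378820390246558653190730940416

Result: 2887378820390246558653190730940416
Multiplications needed: 8 (8 lines after 6^1)

6^43 = 2887378820390246558653190730940416. Using exponentiation by squaring, this requires 8 multiplications. The key idea: if the exponent is even, square the half-power; if odd, multiply by the base once.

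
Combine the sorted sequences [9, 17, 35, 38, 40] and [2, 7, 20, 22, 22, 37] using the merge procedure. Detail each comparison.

Merging process:

Compare 9 vs 2: take 2 from right. Merged: [2]
Compare 9 vs 7: take 7 from right. Merged: [2, 7]
Compare 9 vs 20: take 9 from left. Merged: [2, 7, 9]
Compare 17 vs 20: take 17 from left. Merged: [2, 7, 9, 17]
Compare 35 vs 20: take 20 from right. Merged: [2, 7, 9, 17, 20]
Compare 35 vs 22: take 22 from right. Merged: [2, 7, 9, 17, 20, 22]
Compare 35 vs 22: take 22 from right. Merged: [2, 7, 9, 17, 20, 22, 22]
Compare 35 vs 37: take 35 from left. Merged: [2, 7, 9, 17, 20, 22, 22, 35]
Compare 38 vs 37: take 37 from right. Merged: [2, 7, 9, 17, 20, 22, 22, 35, 37]
Append remaining from left: [38, 40]. Merged: [2, 7, 9, 17, 20, 22, 22, 35, 37, 38, 40]

Final merged array: [2, 7, 9, 17, 20, 22, 22, 35, 37, 38, 40]
Total comparisons: 9

The merged array is [2, 7, 9, 17, 20, 22, 22, 35, 37, 38, 40], requiring 9 comparisons. The merge step runs in O(n) time where n is the total number of elements.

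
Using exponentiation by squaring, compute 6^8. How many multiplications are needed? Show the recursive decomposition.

Computing 6^8 by squaring (build up from 6^1; each line after the first costs one multiplication):

6^1 = 6
6^2 = (6^1)^2 = 6^2 = 36
6^4 = (6^2)^2 = 36^2 = 1296
6^8 = (6^4)^2 = 1296^2 = 1679616

Result: 1679616
Multiplications needed: 3 (3 lines after 6^1)

6^8 = 1679616. Using exponentiation by squaring, this requires 3 multiplications. The key idea: if the exponent is even, square the half-power; if odd, multiply by the base once.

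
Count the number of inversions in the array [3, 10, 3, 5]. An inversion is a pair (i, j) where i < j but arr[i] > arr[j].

Finding inversions in [3, 10, 3, 5]:

(1, 2): arr[1]=10 > arr[2]=3
(1, 3): arr[1]=10 > arr[3]=5

Total inversions: 2

The array has 2 inversion(s): (1,2), (1,3). Each pair (i,j) satisfies i < j and arr[i] > arr[j].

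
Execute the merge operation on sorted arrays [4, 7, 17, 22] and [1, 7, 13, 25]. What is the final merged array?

Merging process:

Compare 4 vs 1: take 1 from right. Merged: [1]
Compare 4 vs 7: take 4 from left. Merged: [1, 4]
Compare 7 vs 7: take 7 from left. Merged: [1, 4, 7]
Compare 17 vs 7: take 7 from right. Merged: [1, 4, 7, 7]
Compare 17 vs 13: take 13 from right. Merged: [1, 4, 7, 7, 13]
Compare 17 vs 25: take 17 from left. Merged: [1, 4, 7, 7, 13, 17]
Compare 22 vs 25: take 22 from left. Merged: [1, 4, 7, 7, 13, 17, 22]
Append remaining from right: [25]. Merged: [1, 4, 7, 7, 13, 17, 22, 25]

Final merged array: [1, 4, 7, 7, 13, 17, 22, 25]
Total comparisons: 7

The merged array is [1, 4, 7, 7, 13, 17, 22, 25], requiring 7 comparisons. The merge step runs in O(n) time where n is the total number of elements.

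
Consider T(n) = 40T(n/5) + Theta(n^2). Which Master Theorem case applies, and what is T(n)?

Master Theorem for T(n) = 40T(n/5) + O(n^2):

a = 40, b = 5, c = 2
log_b(a) = log_5(40) = 2.2920

Case 1: c = 2 < log_5(40) = 2.2920
T(n) = O(n^(log_5 40))

For T(n) = 40T(n/5) + O(n^2): log_5(40) = 2.2920. This is Case 1 of the Master Theorem (c < log_b(a), work dominated by leaves), giving O(n^(log_5 40)).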